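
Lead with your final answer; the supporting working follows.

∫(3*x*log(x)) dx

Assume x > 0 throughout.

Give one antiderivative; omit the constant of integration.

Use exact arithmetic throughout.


The answer is 3*x**2*log(x)/2 - 3*x**2/4.
Step 1. Integrate ∫(3*x*log(x)) dx by parts with u = log(x), dv = (3*x) dx, so v = 3*x**2/2 [assuming x > 0]: now 3*x**2*log(x)/2 + ∫(-3*x/2) dx.
Step 2. Evaluate the standard form: now 3*x**2*log(x)/2 - 3*x**2/4.
Answer: 3*x**2*log(x)/2 - 3*x**2/4.


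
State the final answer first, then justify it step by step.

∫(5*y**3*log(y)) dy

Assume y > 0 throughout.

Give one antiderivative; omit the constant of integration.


The answer is 5*y**4*log(y)/4 - 5*y**4/16.
Step 1. Integrate ∫(5*y**3*log(y)) dy by parts with u = log(y), dv = (5*y**3) dy, so v = 5*y**4/4 [assuming y > 0]: now 5*y**4*log(y)/4 + ∫(-5*y**3/4) dy.
Step 2. Evaluate the standard form: now 5*y**4*log(y)/4 - 5*y**4/16.
Answer: 5*y**4*log(y)/4 - 5*y**4/16.


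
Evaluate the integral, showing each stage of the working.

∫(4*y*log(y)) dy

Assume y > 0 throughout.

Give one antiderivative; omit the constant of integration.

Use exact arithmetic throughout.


Step 1. Integrate ∫(4*y*log(y)) dy by parts with u = log(y), dv = (4*y) dy, so v = 2*y**2 [assuming y > 0]: now 2*y**2*log(y) + ∫(-2*y) dy.
Step 2. Evaluate the standard form: now 2*y**2*log(y) - y**2.
Answer: 2*y**2*log(y) - y**2.


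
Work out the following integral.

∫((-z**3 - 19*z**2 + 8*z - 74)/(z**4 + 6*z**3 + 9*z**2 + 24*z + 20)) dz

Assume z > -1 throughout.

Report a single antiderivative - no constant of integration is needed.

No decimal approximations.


Answer: -5*log(z + 1) + 4*log(z + 5) + atan(z/2).


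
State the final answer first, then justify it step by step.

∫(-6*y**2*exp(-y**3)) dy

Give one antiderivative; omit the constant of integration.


The answer is 2*exp(-y**3).
Step 1. Substitute u = y**3, turning ∫(-6*y**2*exp(-y**3)) dy into ∫(-2*exp(-u)) du: now ∫(-2*exp(-u)) du.
Step 2. Evaluate the standard form: now 2*exp(-u).
Step 3. Substitute back u = y**3: now 2*exp(-y**3).
Answer: 2*exp(-y**3).


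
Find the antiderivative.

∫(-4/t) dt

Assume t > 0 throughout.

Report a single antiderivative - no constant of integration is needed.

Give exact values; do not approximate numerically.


Answer: -4*log(t).


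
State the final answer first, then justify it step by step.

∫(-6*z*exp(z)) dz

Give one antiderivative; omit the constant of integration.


The answer is -6*z*exp(z) + 6*exp(z).
Step 1. Integrate ∫(-6*z*exp(z)) dz by parts with u = z, dv = (-6*exp(z)) dz, so v = -6*exp(z): now -6*z*exp(z) + ∫(6*exp(z)) dz.
Step 2. Evaluate the standard form: now -6*z*exp(z) + 6*exp(z).
Answer: -6*z*exp(z) + 6*exp(z).


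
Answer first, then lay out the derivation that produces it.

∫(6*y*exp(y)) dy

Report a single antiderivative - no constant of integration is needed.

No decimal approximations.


The answer is 6*y*exp(y) - 6*exp(y).
Step 1. Integrate ∫(6*y*exp(y)) dy by parts with u = y, dv = (6*exp(y)) dy, so v = 6*exp(y): now 6*y*exp(y) + ∫(-6*exp(y)) dy.
Step 2. Evaluate the standard form: now 6*y*exp(y) - 6*exp(y).
Answer: 6*y*exp(y) - 6*exp(y).


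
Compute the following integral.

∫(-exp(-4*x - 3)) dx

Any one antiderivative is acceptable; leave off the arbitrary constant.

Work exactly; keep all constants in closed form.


Answer: exp(-4*x - 3)/4.


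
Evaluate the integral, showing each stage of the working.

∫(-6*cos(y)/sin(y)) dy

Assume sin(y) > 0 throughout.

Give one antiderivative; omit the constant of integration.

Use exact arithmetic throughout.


Step 1. Substitute u = sin(y), turning ∫(-6*cos(y)/sin(y)) dy into ∫(-6/u) du: now ∫(-6/u) du.
Step 2. Evaluate the standard form [assuming u > 0]: now -6*log(u).
Step 3. Substitute back u = sin(y): now -6*log(sin(y)).
Answer: -6*log(sin(y)).


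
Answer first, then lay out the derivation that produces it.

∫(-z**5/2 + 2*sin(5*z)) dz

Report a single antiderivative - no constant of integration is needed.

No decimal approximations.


The answer is -z**6/12 - 2*cos(5*z)/5.
Step 1. Rewrite: now ∫(-z**5/2) dz + ∫(2*sin(5*z)) dz.
Step 2. Evaluate the standard form: now -2*cos(5*z)/5 + ∫(-z**5/2) dz.
Step 3. Evaluate the standard form: now -z**6/12 - 2*cos(5*z)/5.
Answer: -z**6/12 - 2*cos(5*z)/5.


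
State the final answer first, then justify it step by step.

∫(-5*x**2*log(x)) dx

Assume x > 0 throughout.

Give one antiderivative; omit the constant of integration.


The answer is -5*x**3*log(x)/3 + 5*x**3/9.
Step 1. Integrate ∫(-5*x**2*log(x)) dx by parts with u = log(x), dv = (-5*x**2) dx, so v = -5*x**3/3 [assuming x > 0]: now -5*x**3*log(x)/3 + ∫(5*x**2/3) dx.
Step 2. Evaluate the standard form: now -5*x**3*log(x)/3 + 5*x**3/9.
Answer: -5*x**3*log(x)/3 + 5*x**3/9.


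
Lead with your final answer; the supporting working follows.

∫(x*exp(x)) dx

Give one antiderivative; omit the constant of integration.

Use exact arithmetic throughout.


The answer is x*exp(x) - exp(x).
Step 1. Integrate ∫(x*exp(x)) dx by parts with u = x, dv = (exp(x)) dx, so v = exp(x): now x*exp(x) + ∫(-exp(x)) dx.
Step 2. Evaluate the standard form: now x*exp(x) - exp(x).
Answer: x*exp(x) - exp(x).


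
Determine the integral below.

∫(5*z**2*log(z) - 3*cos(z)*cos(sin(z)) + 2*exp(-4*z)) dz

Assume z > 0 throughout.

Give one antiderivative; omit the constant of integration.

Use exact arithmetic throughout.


Answer: 5*z**3*log(z)/3 - 5*z**3/9 - 3*sin(sin(z)) - exp(-4*z)/2.


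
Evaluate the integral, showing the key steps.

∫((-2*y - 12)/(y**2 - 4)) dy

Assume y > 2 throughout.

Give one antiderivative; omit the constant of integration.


Step 1. Decompose ∫((-2*y - 12)/(y**2 - 4)) dy by partial fractions, (-2*y - 12)/(y**2 - 4) = 2/(y + 2) - 4/(y - 2): now ∫(-4/(y - 2)) dy + ∫(2/(y + 2)) dy.
Step 2. Evaluate the standard form [assuming y > -2]: now 2*log(y + 2) + ∫(-4/(y - 2)) dy.
Step 3. Evaluate the standard form [assuming y > 2]: now -4*log(y - 2) + 2*log(y + 2).
Answer: -4*log(y - 2) + 2*log(y + 2).


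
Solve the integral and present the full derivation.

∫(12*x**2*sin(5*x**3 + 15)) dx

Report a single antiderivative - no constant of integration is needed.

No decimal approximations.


Step 1. Substitute u = x**3 + 3, turning ∫(12*x**2*sin(5*x**3 + 15)) dx into ∫(4*sin(5*u)) du: now ∫(4*sin(5*u)) du.
Step 2. Evaluate the standard form: now -4*cos(5*u)/5.
Step 3. Substitute back u = x**3 + 3: now -4*cos(5*x**3 + 15)/5.
Answer: -4*cos(5*x**3 + 15)/5.


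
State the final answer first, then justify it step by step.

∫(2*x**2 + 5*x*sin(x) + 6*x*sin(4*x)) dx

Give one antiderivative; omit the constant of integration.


The answer is 2*x**3/3 - 5*x*cos(x) - 3*x*cos(4*x)/2 + 5*sin(x) + 3*sin(4*x)/8.
Step 1. Rewrite: now ∫(2*x**2) dx + ∫(5*x*sin(x)) dx + ∫(6*x*sin(4*x)) dx.
Step 2. Integrate ∫(5*x*sin(x)) dx by parts with u = x, dv = (5*sin(x)) dx, so v = -5*cos(x): now -5*x*cos(x) + ∫(2*x**2) dx + ∫(6*x*sin(4*x)) dx + ∫(5*cos(x)) dx.
Step 3. Evaluate the standard form: now -5*x*cos(x) + 5*sin(x) + ∫(2*x**2) dx + ∫(6*x*sin(4*x)) dx.
Step 4. Evaluate the standard form: now 2*x**3/3 - 5*x*cos(x) + 5*sin(x) + ∫(6*x*sin(4*x)) dx.
Step 5. Integrate ∫(6*x*sin(4*x)) dx by parts with u = x, dv = (6*sin(4*x)) dx, so v = -3*cos(4*x)/2: now 2*x**3/3 - 5*x*cos(x) - 3*x*cos(4*x)/2 + 5*sin(x) + ∫(3*cos(4*x)/2) dx.
Step 6. Evaluate the standard form: now 2*x**3/3 - 5*x*cos(x) - 3*x*cos(4*x)/2 + 5*sin(x) + 3*sin(4*x)/8.
Answer: 2*x**3/3 - 5*x*cos(x) - 3*x*cos(4*x)/2 + 5*sin(x) + 3*sin(4*x)/8.


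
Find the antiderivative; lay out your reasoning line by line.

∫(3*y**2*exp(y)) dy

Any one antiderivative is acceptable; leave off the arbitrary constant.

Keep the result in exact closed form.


Step 1. Integrate ∫(3*y**2*exp(y)) dy by parts with u = y**2, dv = (3*exp(y)) dy, so v = 3*exp(y): now 3*y**2*exp(y) + ∫(-6*y*exp(y)) dy.
Step 2. Integrate ∫(-6*y*exp(y)) dy by parts with u = y, dv = (-6*exp(y)) dy, so v = -6*exp(y): now 3*y**2*exp(y) - 6*y*exp(y) + ∫(6*exp(y)) dy.
Step 3. Evaluate the standard form: now 3*y**2*exp(y) - 6*y*exp(y) + 6*exp(y).
Answer: 3*y**2*exp(y) - 6*y*exp(y) + 6*exp(y).


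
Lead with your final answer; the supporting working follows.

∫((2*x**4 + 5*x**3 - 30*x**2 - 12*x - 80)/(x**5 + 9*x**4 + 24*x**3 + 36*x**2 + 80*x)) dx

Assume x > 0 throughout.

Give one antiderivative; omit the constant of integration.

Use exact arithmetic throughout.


The answer is -log(x) + 4*log(x + 4) - log(x + 5) - atan(x/2).
Step 1. Decompose ∫((2*x**4 + 5*x**3 - 30*x**2 - 12*x - 80)/(x**5 + 9*x**4 + 24*x**3 + 36*x**2 + 80*x)) dx by partial fractions, (2*x**4 + 5*x**3 - 30*x**2 - 12*x - 80)/(x**5 + 9*x**4 + 24*x**3 + 36*x**2 + 80*x) = -2/(x**2 + 4) - 1/(x + 5) + 4/(x + 4) - 1/x: now ∫(-1/x) dx + ∫(4/(x + 4)) dx + ∫(-1/(x + 5)) dx + ∫(-2/(x**2 + 4)) dx.
Step 2. Evaluate the standard form [assuming x > -4]: now 4*log(x + 4) + ∫(-1/x) dx + ∫(-1/(x + 5)) dx + ∫(-2/(x**2 + 4)) dx.
Step 3. Evaluate the standard form [assuming x > 0]: now -log(x) + 4*log(x + 4) + ∫(-1/(x + 5)) dx + ∫(-2/(x**2 + 4)) dx.
Step 4. Evaluate the standard form [assuming x > -5]: now -log(x) + 4*log(x + 4) - log(x + 5) + ∫(-2/(x**2 + 4)) dx.
Step 5. Evaluate the standard form: now -log(x) + 4*log(x + 4) - log(x + 5) - atan(x/2).
Answer: -log(x) + 4*log(x + 4) - log(x + 5) - atan(x/2).


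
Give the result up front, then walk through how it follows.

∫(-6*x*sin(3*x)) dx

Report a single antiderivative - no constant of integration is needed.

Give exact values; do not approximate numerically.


The answer is 2*x*cos(3*x) - 2*sin(3*x)/3.
Step 1. Integrate ∫(-6*x*sin(3*x)) dx by parts with u = x, dv = (-6*sin(3*x)) dx, so v = 2*cos(3*x): now 2*x*cos(3*x) + ∫(-2*cos(3*x)) dx.
Step 2. Evaluate the standard form: now 2*x*cos(3*x) - 2*sin(3*x)/3.
Answer: 2*x*cos(3*x) - 2*sin(3*x)/3.


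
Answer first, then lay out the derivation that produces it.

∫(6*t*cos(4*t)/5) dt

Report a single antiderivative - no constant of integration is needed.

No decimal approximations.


The answer is 3*t*sin(4*t)/10 + 3*cos(4*t)/40.
Step 1. Integrate ∫(6*t*cos(4*t)/5) dt by parts with u = t, dv = (6*cos(4*t)/5) dt, so v = 3*sin(4*t)/10: now 3*t*sin(4*t)/10 + ∫(-3*sin(4*t)/10) dt.
Step 2. Evaluate the standard form: now 3*t*sin(4*t)/10 + 3*cos(4*t)/40.
Answer: 3*t*sin(4*t)/10 + 3*cos(4*t)/40.


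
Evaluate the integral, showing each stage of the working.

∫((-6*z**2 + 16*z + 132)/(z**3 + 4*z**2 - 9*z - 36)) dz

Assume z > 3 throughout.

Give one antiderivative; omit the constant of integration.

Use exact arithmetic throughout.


Step 1. Decompose ∫((-6*z**2 + 16*z + 132)/(z**3 + 4*z**2 - 9*z - 36)) dz by partial fractions, (-6*z**2 + 16*z + 132)/(z**3 + 4*z**2 - 9*z - 36) = -4/(z + 4) - 5/(z + 3) + 3/(z - 3): now ∫(3/(z - 3)) dz + ∫(-5/(z + 3)) dz + ∫(-4/(z + 4)) dz.
Step 2. Evaluate the standard form [assuming z > -3]: now -5*log(z + 3) + ∫(3/(z - 3)) dz + ∫(-4/(z + 4)) dz.
Step 3. Evaluate the standard form [assuming z > 3]: now 3*log(z - 3) - 5*log(z + 3) + ∫(-4/(z + 4)) dz.
Step 4. Evaluate the standard form [assuming z > -4]: now 3*log(z - 3) - 5*log(z + 3) - 4*log(z + 4).
Answer: 3*log(z - 3) - 5*log(z + 3) - 4*log(z + 4).


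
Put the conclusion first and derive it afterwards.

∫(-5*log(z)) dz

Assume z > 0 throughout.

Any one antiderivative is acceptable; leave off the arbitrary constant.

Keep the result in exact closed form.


The answer is -5*z*log(z) + 5*z.
Step 1. Integrate ∫(-5*log(z)) dz by parts with u = log(z), dv = (-5) dz, so v = -5*z [assuming z > 0]: now -5*z*log(z) + ∫(5) dz.
Step 2. Evaluate the standard form: now -5*z*log(z) + 5*z.
Answer: -5*z*log(z) + 5*z.


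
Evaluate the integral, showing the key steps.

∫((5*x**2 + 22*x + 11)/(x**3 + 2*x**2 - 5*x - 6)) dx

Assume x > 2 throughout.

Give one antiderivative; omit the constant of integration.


Step 1. Decompose ∫((5*x**2 + 22*x + 11)/(x**3 + 2*x**2 - 5*x - 6)) dx by partial fractions, (5*x**2 + 22*x + 11)/(x**3 + 2*x**2 - 5*x - 6) = -1/(x + 3) + 1/(x + 1) + 5/(x - 2): now ∫(5/(x - 2)) dx + ∫(1/(x + 1)) dx + ∫(-1/(x + 3)) dx.
Step 2. Evaluate the standard form [assuming x > -3]: now -log(x + 3) + ∫(5/(x - 2)) dx + ∫(1/(x + 1)) dx.
Step 3. Evaluate the standard form [assuming x > 2]: now 5*log(x - 2) - log(x + 3) + ∫(1/(x + 1)) dx.
Step 4. Evaluate the standard form [assuming x > -1]: now 5*log(x - 2) + log(x + 1) - log(x + 3).
Answer: 5*log(x - 2) + log(x + 1) - log(x + 3).


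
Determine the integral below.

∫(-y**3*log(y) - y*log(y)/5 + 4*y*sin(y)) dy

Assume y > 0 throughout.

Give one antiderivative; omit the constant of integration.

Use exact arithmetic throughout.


Answer: -y**4*log(y)/4 + y**4/16 - y**2*log(y)/10 + y**2/20 - 4*y*cos(y) + 4*sin(y).


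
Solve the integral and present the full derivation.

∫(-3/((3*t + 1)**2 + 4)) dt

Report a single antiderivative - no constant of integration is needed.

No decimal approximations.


Step 1. Substitute u = 3*t + 1, turning ∫(-3/((3*t + 1)**2 + 4)) dt into ∫(-1/(u**2 + 4)) du: now ∫(-1/(u**2 + 4)) du.
Step 2. Evaluate the standard form: now -atan(u/2)/2.
Step 3. Substitute back u = 3*t + 1: now -atan(3*t/2 + 1/2)/2.
Answer: -atan(3*t/2 + 1/2)/2.


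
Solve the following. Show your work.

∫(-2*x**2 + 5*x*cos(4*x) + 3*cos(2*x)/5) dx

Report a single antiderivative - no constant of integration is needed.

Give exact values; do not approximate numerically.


Step 1. Rewrite: now ∫(-2*x**2) dx + ∫(5*x*cos(4*x)) dx + ∫(3*cos(2*x)/5) dx.
Step 2. Evaluate the standard form: now -2*x**3/3 + ∫(5*x*cos(4*x)) dx + ∫(3*cos(2*x)/5) dx.
Step 3. Evaluate the standard form: now -2*x**3/3 + 3*sin(2*x)/10 + ∫(5*x*cos(4*x)) dx.
Step 4. Integrate ∫(5*x*cos(4*x)) dx by parts with u = x, dv = (5*cos(4*x)) dx, so v = 5*sin(4*x)/4: now -2*x**3/3 + 5*x*sin(4*x)/4 + 3*sin(2*x)/10 + ∫(-5*sin(4*x)/4) dx.
Step 5. Evaluate the standard form: now -2*x**3/3 + 5*x*sin(4*x)/4 + 3*sin(2*x)/10 + 5*cos(4*x)/16.
Answer: -2*x**3/3 + 5*x*sin(4*x)/4 + 3*sin(2*x)/10 + 5*cos(4*x)/16.


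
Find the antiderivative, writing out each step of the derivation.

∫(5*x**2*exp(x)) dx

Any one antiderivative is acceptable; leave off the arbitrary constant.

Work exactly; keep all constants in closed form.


Step 1. Integrate ∫(5*x**2*exp(x)) dx by parts with u = x**2, dv = (5*exp(x)) dx, so v = 5*exp(x): now 5*x**2*exp(x) + ∫(-10*x*exp(x)) dx.
Step 2. Integrate ∫(-10*x*exp(x)) dx by parts with u = x, dv = (-10*exp(x)) dx, so v = -10*exp(x): now 5*x**2*exp(x) - 10*x*exp(x) + ∫(10*exp(x)) dx.
Step 3. Evaluate the standard form: now 5*x**2*exp(x) - 10*x*exp(x) + 10*exp(x).
Answer: 5*x**2*exp(x) - 10*x*exp(x) + 10*exp(x).


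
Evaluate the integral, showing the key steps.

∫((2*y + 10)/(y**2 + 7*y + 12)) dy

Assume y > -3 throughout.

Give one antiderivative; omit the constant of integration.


Step 1. Decompose ∫((2*y + 10)/(y**2 + 7*y + 12)) dy by partial fractions, (2*y + 10)/(y**2 + 7*y + 12) = -2/(y + 4) + 4/(y + 3): now ∫(4/(y + 3)) dy + ∫(-2/(y + 4)) dy.
Step 2. Evaluate the standard form [assuming y > -4]: now -2*log(y + 4) + ∫(4/(y + 3)) dy.
Step 3. Evaluate the standard form [assuming y > -3]: now 4*log(y + 3) - 2*log(y + 4).
Answer: 4*log(y + 3) - 2*log(y + 4).


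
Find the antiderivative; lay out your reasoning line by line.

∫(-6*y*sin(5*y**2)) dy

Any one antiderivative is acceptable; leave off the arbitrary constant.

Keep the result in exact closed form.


Step 1. Substitute u = y**2, turning ∫(-6*y*sin(5*y**2)) dy into ∫(-3*sin(5*u)) du: now ∫(-3*sin(5*u)) du.
Step 2. Evaluate the standard form: now 3*cos(5*u)/5.
Step 3. Substitute back u = y**2: now 3*cos(5*y**2)/5.
Answer: 3*cos(5*y**2)/5.


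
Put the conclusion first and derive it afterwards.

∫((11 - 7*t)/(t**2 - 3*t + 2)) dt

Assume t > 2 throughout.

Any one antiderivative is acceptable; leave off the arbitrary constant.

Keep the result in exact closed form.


The answer is -3*log(t - 2) - 4*log(t - 1).
Step 1. Decompose ∫((11 - 7*t)/(t**2 - 3*t + 2)) dt by partial fractions, (11 - 7*t)/(t**2 - 3*t + 2) = -4/(t - 1) - 3/(t - 2): now ∫(-3/(t - 2)) dt + ∫(-4/(t - 1)) dt.
Step 2. Evaluate the standard form [assuming t > 2]: now -3*log(t - 2) + ∫(-4/(t - 1)) dt.
Step 3. Evaluate the standard form [assuming t > 1]: now -3*log(t - 2) - 4*log(t - 1).
Answer: -3*log(t - 2) - 4*log(t - 1).


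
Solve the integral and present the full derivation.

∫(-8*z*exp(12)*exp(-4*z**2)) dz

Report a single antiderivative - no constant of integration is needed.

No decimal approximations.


Step 1. Substitute u = z**2 - 3, turning ∫(-8*z*exp(12)*exp(-4*z**2)) dz into ∫(-4*exp(-4*u)) du: now ∫(-4*exp(-4*u)) du.
Step 2. Evaluate the standard form: now exp(-4*u).
Step 3. Substitute back u = z**2 - 3: now exp(12 - 4*z**2).
Answer: exp(12 - 4*z**2).


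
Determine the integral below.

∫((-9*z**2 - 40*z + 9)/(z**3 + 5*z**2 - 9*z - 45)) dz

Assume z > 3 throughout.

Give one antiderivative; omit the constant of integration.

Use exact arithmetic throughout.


Answer: -4*log(z - 3) - 4*log(z + 3) - log(z + 5).


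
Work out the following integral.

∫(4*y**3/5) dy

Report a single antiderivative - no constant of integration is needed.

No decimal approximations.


Answer: y**4/5.


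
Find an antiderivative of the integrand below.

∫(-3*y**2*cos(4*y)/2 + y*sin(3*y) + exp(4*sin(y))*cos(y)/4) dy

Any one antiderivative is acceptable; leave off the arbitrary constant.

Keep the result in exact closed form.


Answer: -3*y**2*sin(4*y)/8 - y*cos(3*y)/3 - 3*y*cos(4*y)/16 + exp(4*sin(y))/16 + sin(3*y)/9 + 3*sin(4*y)/64.


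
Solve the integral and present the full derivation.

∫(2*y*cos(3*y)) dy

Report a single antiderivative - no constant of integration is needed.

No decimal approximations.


Step 1. Integrate ∫(2*y*cos(3*y)) dy by parts with u = y, dv = (2*cos(3*y)) dy, so v = 2*sin(3*y)/3: now 2*y*sin(3*y)/3 + ∫(-2*sin(3*y)/3) dy.
Step 2. Evaluate the standard form: now 2*y*sin(3*y)/3 + 2*cos(3*y)/9.
Answer: 2*y*sin(3*y)/3 + 2*cos(3*y)/9.


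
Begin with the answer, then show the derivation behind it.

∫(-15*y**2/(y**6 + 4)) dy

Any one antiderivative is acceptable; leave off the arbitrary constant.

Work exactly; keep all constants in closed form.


The answer is -5*atan(y**3/2)/2.
Step 1. Substitute u = y**3, turning ∫(-15*y**2/(y**6 + 4)) dy into ∫(-5/(u**2 + 4)) du: now ∫(-5/(u**2 + 4)) du.
Step 2. Evaluate the standard form: now -5*atan(u/2)/2.
Step 3. Substitute back u = y**3: now -5*atan(y**3/2)/2.
Answer: -5*atan(y**3/2)/2.


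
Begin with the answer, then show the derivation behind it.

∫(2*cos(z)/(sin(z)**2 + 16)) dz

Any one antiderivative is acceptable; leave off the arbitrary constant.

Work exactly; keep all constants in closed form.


The answer is atan(sin(z)/4)/2.
Step 1. Substitute u = sin(z), turning ∫(2*cos(z)/(sin(z)**2 + 16)) dz into ∫(2/(u**2 + 16)) du: now ∫(2/(u**2 + 16)) du.
Step 2. Evaluate the standard form: now atan(u/4)/2.
Step 3. Substitute back u = sin(z): now atan(sin(z)/4)/2.
Answer: atan(sin(z)/4)/2.


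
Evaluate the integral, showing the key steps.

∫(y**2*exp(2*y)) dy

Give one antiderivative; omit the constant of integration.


Step 1. Integrate ∫(y**2*exp(2*y)) dy by parts with u = y**2, dv = (exp(2*y)) dy, so v = exp(2*y)/2: now y**2*exp(2*y)/2 + ∫(-y*exp(2*y)) dy.
Step 2. Integrate ∫(-y*exp(2*y)) dy by parts with u = y, dv = (-exp(2*y)) dy, so v = -exp(2*y)/2: now y**2*exp(2*y)/2 - y*exp(2*y)/2 + ∫(exp(2*y)/2) dy.
Step 3. Evaluate the standard form: now y**2*exp(2*y)/2 - y*exp(2*y)/2 + exp(2*y)/4.
Answer: y**2*exp(2*y)/2 - y*exp(2*y)/2 + exp(2*y)/4.


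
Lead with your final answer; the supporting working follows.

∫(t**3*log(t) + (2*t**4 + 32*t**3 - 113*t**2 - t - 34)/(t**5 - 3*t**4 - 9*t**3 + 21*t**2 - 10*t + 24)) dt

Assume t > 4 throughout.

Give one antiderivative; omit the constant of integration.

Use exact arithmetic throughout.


The answer is t**4*log(t)/4 - t**4/16 + 3*log(t - 4) + 4*log(t - 2) - 5*log(t + 3) + 3*atan(t).
Step 1. Rewrite: now ∫(t**3*log(t)) dt + ∫((2*t**4 + 32*t**3 - 113*t**2 - t - 34)/(t**5 - 3*t**4 - 9*t**3 + 21*t**2 - 10*t + 24)) dt.
Step 2. Integrate ∫(t**3*log(t)) dt by parts with u = log(t), dv = (t**3) dt, so v = t**4/4 [assuming t > 0]: now t**4*log(t)/4 + ∫(-t**3/4) dt + ∫((2*t**4 + 32*t**3 - 113*t**2 - t - 34)/(t**5 - 3*t**4 - 9*t**3 + 21*t**2 - 10*t + 24)) dt.
Step 3. Evaluate the standard form: now t**4*log(t)/4 - t**4/16 + ∫((2*t**4 + 32*t**3 - 113*t**2 - t - 34)/(t**5 - 3*t**4 - 9*t**3 + 21*t**2 - 10*t + 24)) dt.
Step 4. Decompose ∫((2*t**4 + 32*t**3 - 113*t**2 - t - 34)/(t**5 - 3*t**4 - 9*t**3 + 21*t**2 - 10*t + 24)) dt by partial fractions, (2*t**4 + 32*t**3 - 113*t**2 - t - 34)/(t**5 - 3*t**4 - 9*t**3 + 21*t**2 - 10*t + 24) = 3/(t**2 + 1) - 5/(t + 3) + 4/(t - 2) + 3/(t - 4): now t**4*log(t)/4 - t**4/16 + ∫(3/(t - 4)) dt + ∫(4/(t - 2)) dt + ∫(-5/(t + 3)) dt + ∫(3/(t**2 + 1)) dt.
Step 5. Evaluate the standard form [assuming t > -3]: now t**4*log(t)/4 - t**4/16 - 5*log(t + 3) + ∫(3/(t - 4)) dt + ∫(4/(t - 2)) dt + ∫(3/(t**2 + 1)) dt.
Step 6. Evaluate the standard form [assuming t > 2]: now t**4*log(t)/4 - t**4/16 + 4*log(t - 2) - 5*log(t + 3) + ∫(3/(t - 4)) dt + ∫(3/(t**2 + 1)) dt.
Step 7. Evaluate the standard form [assuming t > 4]: now t**4*log(t)/4 - t**4/16 + 3*log(t - 4) + 4*log(t - 2) - 5*log(t + 3) + ∫(3/(t**2 + 1)) dt.
Step 8. Evaluate the standard form: now t**4*log(t)/4 - t**4/16 + 3*log(t - 4) + 4*log(t - 2) - 5*log(t + 3) + 3*atan(t).
Answer: t**4*log(t)/4 - t**4/16 + 3*log(t - 4) + 4*log(t - 2) - 5*log(t + 3) + 3*atan(t).


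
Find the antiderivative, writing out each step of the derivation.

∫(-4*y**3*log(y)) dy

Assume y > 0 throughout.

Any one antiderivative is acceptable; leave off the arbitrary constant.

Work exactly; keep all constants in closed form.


Step 1. Integrate ∫(-4*y**3*log(y)) dy by parts with u = log(y), dv = (-4*y**3) dy, so v = -y**4 [assuming y > 0]: now -y**4*log(y) + ∫(y**3) dy.
Step 2. Evaluate the standard form: now -y**4*log(y) + y**4/4.
Answer: -y**4*log(y) + y**4/4.


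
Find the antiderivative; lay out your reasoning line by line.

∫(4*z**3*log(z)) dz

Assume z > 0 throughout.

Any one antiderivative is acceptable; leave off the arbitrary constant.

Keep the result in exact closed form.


Step 1. Integrate ∫(4*z**3*log(z)) dz by parts with u = log(z), dv = (4*z**3) dz, so v = z**4 [assuming z > 0]: now z**4*log(z) + ∫(-z**3) dz.
Step 2. Evaluate the standard form: now z**4*log(z) - z**4/4.
Answer: z**4*log(z) - z**4/4.


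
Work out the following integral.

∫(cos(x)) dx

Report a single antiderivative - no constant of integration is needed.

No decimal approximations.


Answer: sin(x).


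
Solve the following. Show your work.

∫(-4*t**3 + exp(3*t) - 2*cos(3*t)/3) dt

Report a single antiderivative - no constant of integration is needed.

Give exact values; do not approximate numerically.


Step 1. Rewrite: now ∫(-4*t**3) dt + ∫(exp(3*t)) dt + ∫(-2*cos(3*t)/3) dt.
Step 2. Evaluate the standard form: now -t**4 + ∫(exp(3*t)) dt + ∫(-2*cos(3*t)/3) dt.
Step 3. Evaluate the standard form: now -t**4 - 2*sin(3*t)/9 + ∫(exp(3*t)) dt.
Step 4. Evaluate the standard form: now -t**4 + exp(3*t)/3 - 2*sin(3*t)/9.
Answer: -t**4 + exp(3*t)/3 - 2*sin(3*t)/9.


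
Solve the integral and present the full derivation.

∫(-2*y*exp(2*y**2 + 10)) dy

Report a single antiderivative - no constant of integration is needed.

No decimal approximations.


Step 1. Substitute u = y**2 + 5, turning ∫(-2*y*exp(2*y**2 + 10)) dy into ∫(-exp(2*u)) du: now ∫(-exp(2*u)) du.
Step 2. Evaluate the standard form: now -exp(2*u)/2.
Step 3. Substitute back u = y**2 + 5: now -exp(2*y**2 + 10)/2.
Answer: -exp(2*y**2 + 10)/2.


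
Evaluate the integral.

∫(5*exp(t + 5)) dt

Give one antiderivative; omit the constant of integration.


Answer: 5*exp(t + 5).


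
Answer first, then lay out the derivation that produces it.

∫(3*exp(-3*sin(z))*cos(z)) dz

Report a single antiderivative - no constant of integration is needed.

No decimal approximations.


The answer is -exp(-3*sin(z)).
Step 1. Substitute u = sin(z), turning ∫(3*exp(-3*sin(z))*cos(z)) dz into ∫(3*exp(-3*u)) du: now ∫(3*exp(-3*u)) du.
Step 2. Evaluate the standard form: now -exp(-3*u).
Step 3. Substitute back u = sin(z): now -exp(-3*sin(z)).
Answer: -exp(-3*sin(z)).


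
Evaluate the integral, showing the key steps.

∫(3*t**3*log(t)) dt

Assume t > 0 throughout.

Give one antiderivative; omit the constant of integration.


Step 1. Integrate ∫(3*t**3*log(t)) dt by parts with u = log(t), dv = (3*t**3) dt, so v = 3*t**4/4 [assuming t > 0]: now 3*t**4*log(t)/4 + ∫(-3*t**3/4) dt.
Step 2. Evaluate the standard form: now 3*t**4*log(t)/4 - 3*t**4/16.
Answer: 3*t**4*log(t)/4 - 3*t**4/16.


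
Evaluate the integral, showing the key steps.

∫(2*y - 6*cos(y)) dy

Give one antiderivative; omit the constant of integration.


Step 1. Rewrite: now ∫(2*y) dy + ∫(-6*cos(y)) dy.
Step 2. Evaluate the standard form: now -6*sin(y) + ∫(2*y) dy.
Step 3. Evaluate the standard form: now y**2 - 6*sin(y).
Answer: y**2 - 6*sin(y).


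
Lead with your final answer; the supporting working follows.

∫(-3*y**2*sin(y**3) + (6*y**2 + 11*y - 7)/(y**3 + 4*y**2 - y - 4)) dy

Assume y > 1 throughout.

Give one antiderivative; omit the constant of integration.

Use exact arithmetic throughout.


The answer is log(y - 1) + 2*log(y + 1) + 3*log(y + 4) + cos(y**3).
Step 1. Rewrite: now ∫(-3*y**2*sin(y**3)) dy + ∫((6*y**2 + 11*y - 7)/(y**3 + 4*y**2 - y - 4)) dy.
Step 2. Substitute u = y**3, turning ∫(-3*y**2*sin(y**3)) dy into ∫(-sin(u)) du: now ∫((6*y**2 + 11*y - 7)/(y**3 + 4*y**2 - y - 4)) dy + ∫(-sin(u)) du.
Step 3. Evaluate the standard form: now cos(u) + ∫((6*y**2 + 11*y - 7)/(y**3 + 4*y**2 - y - 4)) dy.
Step 4. Substitute back u = y**3: now cos(y**3) + ∫((6*y**2 + 11*y - 7)/(y**3 + 4*y**2 - y - 4)) dy.
Step 5. Decompose ∫((6*y**2 + 11*y - 7)/(y**3 + 4*y**2 - y - 4)) dy by partial fractions, (6*y**2 + 11*y - 7)/(y**3 + 4*y**2 - y - 4) = 3/(y + 4) + 2/(y + 1) + 1/(y - 1): now cos(y**3) + ∫(1/(y - 1)) dy + ∫(2/(y + 1)) dy + ∫(3/(y + 4)) dy.
Step 6. Evaluate the standard form [assuming y > -1]: now 2*log(y + 1) + cos(y**3) + ∫(1/(y - 1)) dy + ∫(3/(y + 4)) dy.
Step 7. Evaluate the standard form [assuming y > -4]: now 2*log(y + 1) + 3*log(y + 4) + cos(y**3) + ∫(1/(y - 1)) dy.
Step 8. Evaluate the standard form [assuming y > 1]: now log(y - 1) + 2*log(y + 1) + 3*log(y + 4) + cos(y**3).
Answer: log(y - 1) + 2*log(y + 1) + 3*log(y + 4) + cos(y**3).


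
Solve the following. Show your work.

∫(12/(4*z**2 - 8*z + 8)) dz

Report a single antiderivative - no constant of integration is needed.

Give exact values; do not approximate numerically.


Step 1. Substitute u = 2 - 2*z, turning ∫(12/(4*z**2 - 8*z + 8)) dz into ∫(-6/(u**2 + 4)) du: now ∫(-6/(u**2 + 4)) du.
Step 2. Evaluate the standard form: now -3*atan(u/2).
Step 3. Substitute back u = 2 - 2*z: now 3*atan(z - 1).
Answer: 3*atan(z - 1).


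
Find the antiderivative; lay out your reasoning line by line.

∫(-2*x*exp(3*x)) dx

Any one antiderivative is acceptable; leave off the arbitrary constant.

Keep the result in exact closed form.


Step 1. Integrate ∫(-2*x*exp(3*x)) dx by parts with u = x, dv = (-2*exp(3*x)) dx, so v = -2*exp(3*x)/3: now -2*x*exp(3*x)/3 + ∫(2*exp(3*x)/3) dx.
Step 2. Evaluate the standard form: now -2*x*exp(3*x)/3 + 2*exp(3*x)/9.
Answer: -2*x*exp(3*x)/3 + 2*exp(3*x)/9.


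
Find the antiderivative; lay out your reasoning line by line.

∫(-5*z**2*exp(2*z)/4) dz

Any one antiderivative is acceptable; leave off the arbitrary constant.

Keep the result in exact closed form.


Step 1. Integrate ∫(-5*z**2*exp(2*z)/4) dz by parts with u = z**2, dv = (-5*exp(2*z)/4) dz, so v = -5*exp(2*z)/8: now -5*z**2*exp(2*z)/8 + ∫(5*z*exp(2*z)/4) dz.
Step 2. Integrate ∫(5*z*exp(2*z)/4) dz by parts with u = z, dv = (5*exp(2*z)/4) dz, so v = 5*exp(2*z)/8: now -5*z**2*exp(2*z)/8 + 5*z*exp(2*z)/8 + ∫(-5*exp(2*z)/8) dz.
Step 3. Evaluate the standard form: now -5*z**2*exp(2*z)/8 + 5*z*exp(2*z)/8 - 5*exp(2*z)/16.
Answer: -5*z**2*exp(2*z)/8 + 5*z*exp(2*z)/8 - 5*exp(2*z)/16.


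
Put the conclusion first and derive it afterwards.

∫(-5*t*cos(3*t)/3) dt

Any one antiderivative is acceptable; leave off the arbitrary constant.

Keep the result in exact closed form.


The answer is -5*t*sin(3*t)/9 - 5*cos(3*t)/27.
Step 1. Integrate ∫(-5*t*cos(3*t)/3) dt by parts with u = t, dv = (-5*cos(3*t)/3) dt, so v = -5*sin(3*t)/9: now -5*t*sin(3*t)/9 + ∫(5*sin(3*t)/9) dt.
Step 2. Evaluate the standard form: now -5*t*sin(3*t)/9 - 5*cos(3*t)/27.
Answer: -5*t*sin(3*t)/9 - 5*cos(3*t)/27.


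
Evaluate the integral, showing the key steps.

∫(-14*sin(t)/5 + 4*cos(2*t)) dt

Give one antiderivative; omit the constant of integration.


Step 1. Rewrite: now ∫(-14*sin(t)/5) dt + ∫(4*cos(2*t)) dt.
Step 2. Evaluate the standard form: now 2*sin(2*t) + ∫(-14*sin(t)/5) dt.
Step 3. Evaluate the standard form: now 2*sin(2*t) + 14*cos(t)/5.
Answer: 2*sin(2*t) + 14*cos(t)/5.


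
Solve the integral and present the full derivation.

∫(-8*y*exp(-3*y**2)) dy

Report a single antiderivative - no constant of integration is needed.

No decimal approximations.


Step 1. Substitute u = y**2, turning ∫(-8*y*exp(-3*y**2)) dy into ∫(-4*exp(-3*u)) du: now ∫(-4*exp(-3*u)) du.
Step 2. Evaluate the standard form: now 4*exp(-3*u)/3.
Step 3. Substitute back u = y**2: now 4*exp(-3*y**2)/3.
Answer: 4*exp(-3*y**2)/3.


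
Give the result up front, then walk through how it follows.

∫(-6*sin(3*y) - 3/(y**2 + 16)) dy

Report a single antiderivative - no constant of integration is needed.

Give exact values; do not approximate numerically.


The answer is 2*cos(3*y) - 3*atan(y/4)/4.
Step 1. Rewrite: now ∫(-3/(y**2 + 16)) dy + ∫(-6*sin(3*y)) dy.
Step 2. Evaluate the standard form: now 2*cos(3*y) + ∫(-3/(y**2 + 16)) dy.
Step 3. Evaluate the standard form: now 2*cos(3*y) - 3*atan(y/4)/4.
Answer: 2*cos(3*y) - 3*atan(y/4)/4.


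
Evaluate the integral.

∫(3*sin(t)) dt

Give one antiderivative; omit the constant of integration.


Answer: -3*cos(t).


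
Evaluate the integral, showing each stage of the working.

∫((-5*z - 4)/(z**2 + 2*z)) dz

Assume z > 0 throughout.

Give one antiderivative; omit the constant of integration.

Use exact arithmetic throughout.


Step 1. Decompose ∫((-5*z - 4)/(z**2 + 2*z)) dz by partial fractions, (-5*z - 4)/(z**2 + 2*z) = -3/(z + 2) - 2/z: now ∫(-2/z) dz + ∫(-3/(z + 2)) dz.
Step 2. Evaluate the standard form [assuming z > -2]: now -3*log(z + 2) + ∫(-2/z) dz.
Step 3. Evaluate the standard form [assuming z > 0]: now -2*log(z) - 3*log(z + 2).
Answer: -2*log(z) - 3*log(z + 2).


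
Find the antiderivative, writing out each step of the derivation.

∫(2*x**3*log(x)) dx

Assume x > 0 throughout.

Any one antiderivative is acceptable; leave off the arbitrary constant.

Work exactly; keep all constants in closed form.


Step 1. Integrate ∫(2*x**3*log(x)) dx by parts with u = log(x), dv = (2*x**3) dx, so v = x**4/2 [assuming x > 0]: now x**4*log(x)/2 + ∫(-x**3/2) dx.
Step 2. Evaluate the standard form: now x**4*log(x)/2 - x**4/8.
Answer: x**4*log(x)/2 - x**4/8.


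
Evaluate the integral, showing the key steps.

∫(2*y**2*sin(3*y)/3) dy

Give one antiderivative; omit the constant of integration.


Step 1. Integrate ∫(2*y**2*sin(3*y)/3) dy by parts with u = y**2, dv = (2*sin(3*y)/3) dy, so v = -2*cos(3*y)/9: now -2*y**2*cos(3*y)/9 + ∫(4*y*cos(3*y)/9) dy.
Step 2. Integrate ∫(4*y*cos(3*y)/9) dy by parts with u = y, dv = (4*cos(3*y)/9) dy, so v = 4*sin(3*y)/27: now -2*y**2*cos(3*y)/9 + 4*y*sin(3*y)/27 + ∫(-4*sin(3*y)/27) dy.
Step 3. Evaluate the standard form: now -2*y**2*cos(3*y)/9 + 4*y*sin(3*y)/27 + 4*cos(3*y)/81.
Answer: -2*y**2*cos(3*y)/9 + 4*y*sin(3*y)/27 + 4*cos(3*y)/81.


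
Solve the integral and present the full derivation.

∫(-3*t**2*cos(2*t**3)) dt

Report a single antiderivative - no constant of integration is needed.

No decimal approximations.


Step 1. Substitute u = t**3, turning ∫(-3*t**2*cos(2*t**3)) dt into ∫(-cos(2*u)) du: now ∫(-cos(2*u)) du.
Step 2. Evaluate the standard form: now -sin(2*u)/2.
Step 3. Substitute back u = t**3: now -sin(2*t**3)/2.
Answer: -sin(2*t**3)/2.


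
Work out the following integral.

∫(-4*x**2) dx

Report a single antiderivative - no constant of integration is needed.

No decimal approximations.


Answer: -4*x**3/3.


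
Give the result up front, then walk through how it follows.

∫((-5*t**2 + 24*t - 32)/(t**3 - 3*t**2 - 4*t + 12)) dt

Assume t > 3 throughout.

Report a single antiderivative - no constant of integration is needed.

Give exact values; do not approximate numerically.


The answer is -log(t - 3) + log(t - 2) - 5*log(t + 2).
Step 1. Decompose ∫((-5*t**2 + 24*t - 32)/(t**3 - 3*t**2 - 4*t + 12)) dt by partial fractions, (-5*t**2 + 24*t - 32)/(t**3 - 3*t**2 - 4*t + 12) = -5/(t + 2) + 1/(t - 2) - 1/(t - 3): now ∫(-1/(t - 3)) dt + ∫(1/(t - 2)) dt + ∫(-5/(t + 2)) dt.
Step 2. Evaluate the standard form [assuming t > -2]: now -5*log(t + 2) + ∫(-1/(t - 3)) dt + ∫(1/(t - 2)) dt.
Step 3. Evaluate the standard form [assuming t > 2]: now log(t - 2) - 5*log(t + 2) + ∫(-1/(t - 3)) dt.
Step 4. Evaluate the standard form [assuming t > 3]: now -log(t - 3) + log(t - 2) - 5*log(t + 2).
Answer: -log(t - 3) + log(t - 2) - 5*log(t + 2).


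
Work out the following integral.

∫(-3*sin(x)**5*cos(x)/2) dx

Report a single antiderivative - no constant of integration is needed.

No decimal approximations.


Answer: -sin(x)**6/4.


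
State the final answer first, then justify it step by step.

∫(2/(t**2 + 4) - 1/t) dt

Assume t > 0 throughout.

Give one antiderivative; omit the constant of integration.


The answer is -log(t) + atan(t/2).
Step 1. Rewrite: now ∫(-1/t) dt + ∫(2/(t**2 + 4)) dt.
Step 2. Evaluate the standard form [assuming t > 0]: now -log(t) + ∫(2/(t**2 + 4)) dt.
Step 3. Evaluate the standard form: now -log(t) + atan(t/2).
Answer: -log(t) + atan(t/2).


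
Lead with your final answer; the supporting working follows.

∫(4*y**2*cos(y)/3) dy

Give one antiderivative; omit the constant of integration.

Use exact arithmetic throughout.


The answer is 4*y**2*sin(y)/3 + 8*y*cos(y)/3 - 8*sin(y)/3.
Step 1. Integrate ∫(4*y**2*cos(y)/3) dy by parts with u = y**2, dv = (4*cos(y)/3) dy, so v = 4*sin(y)/3: now 4*y**2*sin(y)/3 + ∫(-8*y*sin(y)/3) dy.
Step 2. Integrate ∫(-8*y*sin(y)/3) dy by parts with u = y, dv = (-8*sin(y)/3) dy, so v = 8*cos(y)/3: now 4*y**2*sin(y)/3 + 8*y*cos(y)/3 + ∫(-8*cos(y)/3) dy.
Step 3. Evaluate the standard form: now 4*y**2*sin(y)/3 + 8*y*cos(y)/3 - 8*sin(y)/3.
Answer: 4*y**2*sin(y)/3 + 8*y*cos(y)/3 - 8*sin(y)/3.


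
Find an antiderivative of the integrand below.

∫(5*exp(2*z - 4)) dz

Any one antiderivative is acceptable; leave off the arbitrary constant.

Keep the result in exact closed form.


Answer: 5*exp(2*z - 4)/2.


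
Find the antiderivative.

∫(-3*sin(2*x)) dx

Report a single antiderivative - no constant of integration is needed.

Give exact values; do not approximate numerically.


Answer: 3*cos(2*x)/2.


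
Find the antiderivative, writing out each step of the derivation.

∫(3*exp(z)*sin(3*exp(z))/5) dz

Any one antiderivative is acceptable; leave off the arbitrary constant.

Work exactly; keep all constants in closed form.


Step 1. Substitute u = exp(z), turning ∫(3*exp(z)*sin(3*exp(z))/5) dz into ∫(3*sin(3*u)/5) du: now ∫(3*sin(3*u)/5) du.
Step 2. Evaluate the standard form: now -cos(3*u)/5.
Step 3. Substitute back u = exp(z): now -cos(3*exp(z))/5.
Answer: -cos(3*exp(z))/5.


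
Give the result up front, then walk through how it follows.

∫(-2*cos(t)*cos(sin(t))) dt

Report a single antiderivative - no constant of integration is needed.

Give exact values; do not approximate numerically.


The answer is -2*sin(sin(t)).
Step 1. Substitute u = sin(t), turning ∫(-2*cos(t)*cos(sin(t))) dt into ∫(-2*cos(u)) du: now ∫(-2*cos(u)) du.
Step 2. Evaluate the standard form: now -2*sin(u).
Step 3. Substitute back u = sin(t): now -2*sin(sin(t)).
Answer: -2*sin(sin(t)).


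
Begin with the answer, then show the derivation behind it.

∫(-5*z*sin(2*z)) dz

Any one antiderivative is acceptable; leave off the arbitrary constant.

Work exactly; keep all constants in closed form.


The answer is 5*z*cos(2*z)/2 - 5*sin(2*z)/4.
Step 1. Integrate ∫(-5*z*sin(2*z)) dz by parts with u = z, dv = (-5*sin(2*z)) dz, so v = 5*cos(2*z)/2: now 5*z*cos(2*z)/2 + ∫(-5*cos(2*z)/2) dz.
Step 2. Evaluate the standard form: now 5*z*cos(2*z)/2 - 5*sin(2*z)/4.
Answer: 5*z*cos(2*z)/2 - 5*sin(2*z)/4.


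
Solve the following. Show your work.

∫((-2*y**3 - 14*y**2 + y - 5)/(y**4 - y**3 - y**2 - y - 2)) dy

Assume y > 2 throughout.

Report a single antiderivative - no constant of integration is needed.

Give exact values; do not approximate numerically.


Step 1. Decompose ∫((-2*y**3 - 14*y**2 + y - 5)/(y**4 - y**3 - y**2 - y - 2)) dy by partial fractions, (-2*y**3 - 14*y**2 + y - 5)/(y**4 - y**3 - y**2 - y - 2) = -3/(y**2 + 1) + 3/(y + 1) - 5/(y - 2): now ∫(-5/(y - 2)) dy + ∫(3/(y + 1)) dy + ∫(-3/(y**2 + 1)) dy.
Step 2. Evaluate the standard form [assuming y > -1]: now 3*log(y + 1) + ∫(-5/(y - 2)) dy + ∫(-3/(y**2 + 1)) dy.
Step 3. Evaluate the standard form [assuming y > 2]: now -5*log(y - 2) + 3*log(y + 1) + ∫(-3/(y**2 + 1)) dy.
Step 4. Evaluate the standard form: now -5*log(y - 2) + 3*log(y + 1) - 3*atan(y).
Answer: -5*log(y - 2) + 3*log(y + 1) - 3*atan(y).


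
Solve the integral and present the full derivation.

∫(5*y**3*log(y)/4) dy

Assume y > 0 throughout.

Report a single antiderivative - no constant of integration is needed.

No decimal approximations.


Step 1. Integrate ∫(5*y**3*log(y)/4) dy by parts with u = log(y), dv = (5*y**3/4) dy, so v = 5*y**4/16 [assuming y > 0]: now 5*y**4*log(y)/16 + ∫(-5*y**3/16) dy.
Step 2. Evaluate the standard form: now 5*y**4*log(y)/16 - 5*y**4/64.
Answer: 5*y**4*log(y)/16 - 5*y**4/64.


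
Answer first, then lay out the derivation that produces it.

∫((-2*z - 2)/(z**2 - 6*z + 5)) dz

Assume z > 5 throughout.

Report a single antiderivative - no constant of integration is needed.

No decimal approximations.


The answer is -3*log(z - 5) + log(z - 1).
Step 1. Decompose ∫((-2*z - 2)/(z**2 - 6*z + 5)) dz by partial fractions, (-2*z - 2)/(z**2 - 6*z + 5) = 1/(z - 1) - 3/(z - 5): now ∫(-3/(z - 5)) dz + ∫(1/(z - 1)) dz.
Step 2. Evaluate the standard form [assuming z > 1]: now log(z - 1) + ∫(-3/(z - 5)) dz.
Step 3. Evaluate the standard form [assuming z > 5]: now -3*log(z - 5) + log(z - 1).
Answer: -3*log(z - 5) + log(z - 1).


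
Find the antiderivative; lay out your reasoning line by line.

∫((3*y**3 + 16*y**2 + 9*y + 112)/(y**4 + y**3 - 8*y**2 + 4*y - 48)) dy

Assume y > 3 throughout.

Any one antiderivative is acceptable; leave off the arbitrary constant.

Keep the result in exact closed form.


Step 1. Decompose ∫((3*y**3 + 16*y**2 + 9*y + 112)/(y**4 + y**3 - 8*y**2 + 4*y - 48)) dy by partial fractions, (3*y**3 + 16*y**2 + 9*y + 112)/(y**4 + y**3 - 8*y**2 + 4*y - 48) = -3/(y**2 + 4) - 1/(y + 4) + 4/(y - 3): now ∫(4/(y - 3)) dy + ∫(-1/(y + 4)) dy + ∫(-3/(y**2 + 4)) dy.
Step 2. Evaluate the standard form [assuming y > -4]: now -log(y + 4) + ∫(4/(y - 3)) dy + ∫(-3/(y**2 + 4)) dy.
Step 3. Evaluate the standard form [assuming y > 3]: now 4*log(y - 3) - log(y + 4) + ∫(-3/(y**2 + 4)) dy.
Step 4. Evaluate the standard form: now 4*log(y - 3) - log(y + 4) - 3*atan(y/2)/2.
Answer: 4*log(y - 3) - log(y + 4) - 3*atan(y/2)/2.


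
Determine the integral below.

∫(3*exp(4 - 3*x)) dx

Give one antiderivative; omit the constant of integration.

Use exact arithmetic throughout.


Answer: -exp(4 - 3*x).
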